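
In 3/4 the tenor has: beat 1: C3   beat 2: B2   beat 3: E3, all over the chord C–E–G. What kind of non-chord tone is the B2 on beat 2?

The harmony at that moment is C major triad (C, E, G); B2 is not a chord tone.
It is approached by step down from C3 and left by leap up to E3.
Step in, leap out, on a weak beat — an escape tone.

Escape tone.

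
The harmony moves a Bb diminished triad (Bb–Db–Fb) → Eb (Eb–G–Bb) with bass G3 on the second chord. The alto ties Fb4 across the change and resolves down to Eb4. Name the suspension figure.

At the second chord the bass is G3. The suspended Fb4 lies a seventh above the bass; after resolving down by step to Eb4, the interval above the bass becomes a sixth.
Suspension figures are named by those two intervals: 7–6.

7–6 suspension.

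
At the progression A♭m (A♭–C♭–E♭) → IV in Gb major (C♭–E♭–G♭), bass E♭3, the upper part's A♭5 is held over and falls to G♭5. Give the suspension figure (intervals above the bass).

At the second chord the bass is E♭3. The suspended A♭5 lies a fourth above the bass; after resolving down by step to G♭5, the interval above the bass becomes a third.
Suspension figures are named by those two intervals: 4–3.

4–3 suspension.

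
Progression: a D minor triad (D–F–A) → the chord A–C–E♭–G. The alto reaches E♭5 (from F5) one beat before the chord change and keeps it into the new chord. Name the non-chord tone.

E♭5 is an anticipation.

The harmony at that moment is D minor triad (D, F, A); E♭5 is not a chord tone.
It is approached by step down from F5 and then sustained as the same pitch into the next harmony.
Arriving early and becoming a chord tone when the harmony changes — an anticipation.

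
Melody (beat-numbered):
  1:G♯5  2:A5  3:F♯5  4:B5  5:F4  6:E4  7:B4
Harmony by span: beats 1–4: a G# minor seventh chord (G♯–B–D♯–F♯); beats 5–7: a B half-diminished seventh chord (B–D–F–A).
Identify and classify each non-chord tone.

The harmony at that moment is G♯ minor seventh chord (G♯, B, D♯, F♯); A5 is not a chord tone.
It is approached by step up from G♯5 and left by leap down to F♯5.
Step in, leap out — an escape tone.
The harmony at that moment is B half-diminished seventh chord (B, D, F, A); E4 is not a chord tone.
It is approached by step down from F4 and left by leap up to B4.
Step in, leap out — an escape tone.

A5 (beat 2) — escape tone; E4 (beat 6) — escape tone.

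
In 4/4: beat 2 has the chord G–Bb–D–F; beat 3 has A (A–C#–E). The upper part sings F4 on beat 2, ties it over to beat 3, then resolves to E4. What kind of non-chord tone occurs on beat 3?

The harmony at that moment is A major triad (A, C#, E); F4 is not a chord tone.
It is held over (the same pitch as the preceding F4) and left by step down to E4.
Held over from the previous chord and resolving down by step — a suspension.

Suspension.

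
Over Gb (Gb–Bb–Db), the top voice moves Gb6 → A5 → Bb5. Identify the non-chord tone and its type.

The harmony at that moment is Gb major triad (Gb, Bb, Db); A5 is not a chord tone.
It is approached by leap down from Gb6 and left by step up to Bb5.
Leap in, step out — an appoggiatura.

A5 is an appoggiatura.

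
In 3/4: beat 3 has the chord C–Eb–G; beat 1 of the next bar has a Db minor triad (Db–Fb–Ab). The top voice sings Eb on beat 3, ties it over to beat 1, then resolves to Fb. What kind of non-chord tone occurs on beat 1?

Retardation.

The harmony at that moment is Db minor triad (Db, Fb, Ab); Eb is not a chord tone.
It is held over (the same pitch as the preceding Eb) and left by step up to Fb.
Held over from the previous chord and resolving up by step — a retardation.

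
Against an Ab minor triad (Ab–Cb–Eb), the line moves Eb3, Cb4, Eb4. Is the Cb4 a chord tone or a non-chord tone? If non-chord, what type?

Ab minor triad contains Ab, Cb, Eb; Cb is the third, so it is a chord tone.

Chord tone (the third of Ab minor triad).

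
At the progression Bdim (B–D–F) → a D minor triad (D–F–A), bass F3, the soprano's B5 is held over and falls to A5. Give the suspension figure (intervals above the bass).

4–3 suspension.

At the second chord the bass is F3. The suspended B5 lies a fourth above the bass; after resolving down by step to A5, the interval above the bass becomes a third.
Suspension figures are named by those two intervals: 4–3.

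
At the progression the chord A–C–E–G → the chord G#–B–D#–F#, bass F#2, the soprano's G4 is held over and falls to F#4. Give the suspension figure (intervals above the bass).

9–8 suspension.

At the second chord the bass is F#2. The suspended G4 lies a ninth above the bass; after resolving down by step to F#4, the interval above the bass becomes an octave.
Suspension figures are named by those two intervals: 9–8.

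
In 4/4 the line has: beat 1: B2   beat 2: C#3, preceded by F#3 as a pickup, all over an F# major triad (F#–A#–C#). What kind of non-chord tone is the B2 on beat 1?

Appoggiatura.

The harmony at that moment is F# major triad (F#, A#, C#); B2 is not a chord tone.
It is approached by leap down from F#3 and left by step up to C#3.
Leap in, step out, metrically accented — an appoggiatura.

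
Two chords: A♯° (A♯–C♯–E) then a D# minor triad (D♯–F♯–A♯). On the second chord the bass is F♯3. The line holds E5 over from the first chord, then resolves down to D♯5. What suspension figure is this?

At the second chord the bass is F♯3. The suspended E5 lies a seventh above the bass; after resolving down by step to D♯5, the interval above the bass becomes a sixth.
Suspension figures are named by those two intervals: 7–6.

7–6 suspension.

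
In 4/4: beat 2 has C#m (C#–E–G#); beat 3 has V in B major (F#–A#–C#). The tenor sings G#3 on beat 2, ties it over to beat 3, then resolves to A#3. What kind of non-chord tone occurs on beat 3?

The harmony at that moment is F# major triad (F#, A#, C#); G#3 is not a chord tone.
It is held over (the same pitch as the preceding G#3) and left by step up to A#3.
Held over from the previous chord and resolving up by step — a retardation.

Retardation.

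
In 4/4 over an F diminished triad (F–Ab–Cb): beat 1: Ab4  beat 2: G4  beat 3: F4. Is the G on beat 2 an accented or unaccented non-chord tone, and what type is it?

The harmony at that moment is F diminished triad (F, Ab, Cb); G4 is not a chord tone.
It is approached by step down from Ab4 and left by step down to F4.
Step in, step out in the same direction — a passing tone.
It falls on a weak beat, so it is unaccented.

Unaccented passing tone.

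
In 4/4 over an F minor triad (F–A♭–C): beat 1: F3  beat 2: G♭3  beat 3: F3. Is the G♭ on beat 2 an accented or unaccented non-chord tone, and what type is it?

Unaccented neighbor tone.

The harmony at that moment is F minor triad (F, A♭, C); G♭3 is not a chord tone.
It is approached by step up from F3 and left by step down to F3.
Step away and step back to the same note — a neighbor tone (upper neighbor).
It falls on a weak beat, so it is unaccented.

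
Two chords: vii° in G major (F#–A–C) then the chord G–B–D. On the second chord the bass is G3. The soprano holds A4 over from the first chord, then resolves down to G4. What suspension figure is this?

At the second chord the bass is G3. The suspended A4 lies a ninth above the bass; after resolving down by step to G4, the interval above the bass becomes an octave.
Suspension figures are named by those two intervals: 9–8.

9–8 suspension.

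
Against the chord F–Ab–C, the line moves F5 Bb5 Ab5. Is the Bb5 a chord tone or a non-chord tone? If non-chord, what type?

The harmony at that moment is F minor triad (F, Ab, C); Bb5 is not a chord tone.
It is approached by leap up from F5 and left by step down to Ab5.
Leap in, step out — an appoggiatura.

Non-chord tone — an appoggiatura.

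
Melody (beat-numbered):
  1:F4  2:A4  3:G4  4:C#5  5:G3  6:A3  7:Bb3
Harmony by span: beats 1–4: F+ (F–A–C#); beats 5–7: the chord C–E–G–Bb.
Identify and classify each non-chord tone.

The harmony at that moment is F augmented triad (F, A, C#); G4 is not a chord tone.
It is approached by step down from A4 and left by leap up to C#5.
Step in, leap out — an escape tone.
The harmony at that moment is C dominant seventh chord (C, E, G, Bb); A3 is not a chord tone.
It is approached by step up from G3 and left by step up to Bb3.
Step in, step out in the same direction — a passing tone.

G4 (beat 3) — escape tone; A3 (beat 6) — passing tone.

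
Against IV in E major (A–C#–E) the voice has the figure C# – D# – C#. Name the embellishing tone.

The harmony at that moment is A major triad (A, C#, E); D# is not a chord tone.
It is approached by step up from C# and left by step down to C#.
Step away and step back to the same note — a neighbor tone (upper neighbor).

D# is a neighbor tone.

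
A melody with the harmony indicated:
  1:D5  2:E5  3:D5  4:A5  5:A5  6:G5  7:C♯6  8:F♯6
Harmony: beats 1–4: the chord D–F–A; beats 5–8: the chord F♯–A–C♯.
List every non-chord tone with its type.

The harmony at that moment is D minor triad (D, F, A); E5 is not a chord tone.
It is approached by step up from D5 and left by step down to D5.
Step away and step back to the same note — a neighbor tone (upper neighbor).
The harmony at that moment is F♯ minor triad (F♯, A, C♯); G5 is not a chord tone.
It is approached by step down from A5 and left by leap up to C♯6.
Step in, leap out — an escape tone.

E5 (beat 2) — neighbor tone; G5 (beat 6) — escape tone.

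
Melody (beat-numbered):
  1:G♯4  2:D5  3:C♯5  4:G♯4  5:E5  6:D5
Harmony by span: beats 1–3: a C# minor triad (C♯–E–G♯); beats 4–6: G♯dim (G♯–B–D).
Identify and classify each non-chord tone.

The harmony at that moment is C♯ minor triad (C♯, E, G♯); D5 is not a chord tone.
It is approached by leap up from G♯4 and left by step down to C♯5.
Leap in, step out — an appoggiatura.
The harmony at that moment is G♯ diminished triad (G♯, B, D); E5 is not a chord tone.
It is approached by leap up from G♯4 and left by step down to D5.
Leap in, step out — an appoggiatura.

D5 (beat 2) — appoggiatura; E5 (beat 5) — appoggiatura.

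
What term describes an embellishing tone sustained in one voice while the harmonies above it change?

Approach: none. Departure: none — a single pitch is sustained while the chords change around it, passing through harmonies that do not contain it.
No melodic motion at all; the dissonance is created entirely by the moving harmonies against the stationary note — a pedal tone (pedal point).

Pedal tone.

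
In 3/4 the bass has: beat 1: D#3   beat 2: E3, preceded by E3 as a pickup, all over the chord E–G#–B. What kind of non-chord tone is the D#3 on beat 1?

Lower neighbor tone.

The harmony at that moment is E major triad (E, G#, B); D#3 is not a chord tone.
It is approached by step down from E3 and left by step up to E3.
Step away and step back to the same note — a neighbor tone (lower neighbor).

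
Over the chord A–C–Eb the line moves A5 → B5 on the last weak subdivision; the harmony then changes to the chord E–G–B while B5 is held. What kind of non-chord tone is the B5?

The harmony at that moment is A diminished triad (A, C, Eb); B5 is not a chord tone.
It is approached by step up from A5 and then sustained as the same pitch into the next harmony.
Arriving early and becoming a chord tone when the harmony changes — an anticipation.

B5 is an anticipation.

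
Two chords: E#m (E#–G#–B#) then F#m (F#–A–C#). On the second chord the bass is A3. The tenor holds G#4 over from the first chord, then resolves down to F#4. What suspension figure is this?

At the second chord the bass is A3. The suspended G#4 lies a seventh above the bass; after resolving down by step to F#4, the interval above the bass becomes a sixth.
Suspension figures are named by those two intervals: 7–6.

7–6 suspension.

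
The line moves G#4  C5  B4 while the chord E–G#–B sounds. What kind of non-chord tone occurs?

C5 is an appoggiatura.

The harmony at that moment is E major triad (E, G#, B); C5 is not a chord tone.
It is approached by leap up from G#4 and left by step down to B4.
Leap in, step out — an appoggiatura.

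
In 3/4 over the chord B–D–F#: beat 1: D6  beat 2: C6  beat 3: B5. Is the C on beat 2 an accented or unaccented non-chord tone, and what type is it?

Unaccented passing tone.

The harmony at that moment is B minor triad (B, D, F#); C6 is not a chord tone.
It is approached by step down from D6 and left by step down to B5.
Step in, step out in the same direction — a passing tone.
It falls on a weak beat, so it is unaccented.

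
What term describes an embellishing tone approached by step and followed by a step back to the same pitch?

Approach: by step. Departure: by step in the opposite direction, back to the starting pitch.
Stepwise on both sides but reversing to return to the same chord tone — a neighbor tone. (Had it continued onward in the same direction it would be a passing tone instead.)

Neighbor tone.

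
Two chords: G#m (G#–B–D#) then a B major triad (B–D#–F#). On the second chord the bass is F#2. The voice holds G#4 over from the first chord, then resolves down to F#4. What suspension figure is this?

At the second chord the bass is F#2. The suspended G#4 lies a ninth above the bass; after resolving down by step to F#4, the interval above the bass becomes an octave.
Suspension figures are named by those two intervals: 9–8.

9–8 suspension.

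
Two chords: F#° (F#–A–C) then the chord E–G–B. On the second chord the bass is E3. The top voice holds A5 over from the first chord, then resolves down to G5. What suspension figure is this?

At the second chord the bass is E3. The suspended A5 lies a fourth above the bass; after resolving down by step to G5, the interval above the bass becomes a third.
Suspension figures are named by those two intervals: 4–3.

4–3 suspension.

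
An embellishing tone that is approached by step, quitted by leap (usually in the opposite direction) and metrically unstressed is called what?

Approach: by step. Departure: by leap. Metric position: weak.
Step in, leap out, from a weak position — an escape tone (échappée). (It is the mirror image of the appoggiatura, which leaps in and steps out on a strong beat.)

Escape tone.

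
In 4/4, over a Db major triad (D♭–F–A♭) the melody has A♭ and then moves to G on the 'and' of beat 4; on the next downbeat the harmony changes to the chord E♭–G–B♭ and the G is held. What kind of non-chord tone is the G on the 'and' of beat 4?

Anticipation.

The harmony at that moment is D♭ major triad (D♭, F, A♭); G is not a chord tone.
It is approached by step down from A♭ and then sustained as the same pitch into the next harmony.
Arriving early and becoming a chord tone when the harmony changes — an anticipation.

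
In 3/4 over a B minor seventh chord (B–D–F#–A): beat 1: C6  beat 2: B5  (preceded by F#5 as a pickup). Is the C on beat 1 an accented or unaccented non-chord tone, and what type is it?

The harmony at that moment is B minor seventh chord (B, D, F#, A); C6 is not a chord tone.
It is approached by leap up from F#5 and left by step down to B5.
Leap in, step out — an appoggiatura.
It falls on the downbeat, so it is accented.

Accented appoggiatura.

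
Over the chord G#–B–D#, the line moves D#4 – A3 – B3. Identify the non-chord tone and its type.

The harmony at that moment is G# minor triad (G#, B, D#); A3 is not a chord tone.
It is approached by leap down from D#4 and left by step up to B3.
Leap in, step out — an appoggiatura.

A3 is an appoggiatura.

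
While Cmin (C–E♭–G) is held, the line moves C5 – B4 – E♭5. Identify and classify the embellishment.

B4 is an escape tone.

The harmony at that moment is C minor triad (C, E♭, G); B4 is not a chord tone.
It is approached by step down from C5 and left by leap up to E♭5.
Step in, leap out — an escape tone.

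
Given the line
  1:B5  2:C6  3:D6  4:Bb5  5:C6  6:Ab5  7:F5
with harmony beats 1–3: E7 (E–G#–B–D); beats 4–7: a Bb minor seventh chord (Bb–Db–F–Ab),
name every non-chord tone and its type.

The harmony at that moment is E dominant seventh chord (E, G#, B, D); C6 is not a chord tone.
It is approached by step up from B5 and left by step up to D6.
Step in, step out in the same direction — a passing tone.
The harmony at that moment is Bb minor seventh chord (Bb, Db, F, Ab); C6 is not a chord tone.
It is approached by step up from Bb5 and left by leap down to Ab5.
Step in, leap out — an escape tone.

C6 (beat 2) — passing tone; C6 (beat 5) — escape tone.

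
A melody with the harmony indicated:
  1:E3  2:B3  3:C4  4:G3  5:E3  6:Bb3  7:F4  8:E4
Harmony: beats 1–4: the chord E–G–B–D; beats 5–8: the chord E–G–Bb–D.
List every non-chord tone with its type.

C4 (beat 3) — escape tone; F4 (beat 7) — appoggiatura.

The harmony at that moment is E minor seventh chord (E, G, B, D); C4 is not a chord tone.
It is approached by step up from B3 and left by leap down to G3.
Step in, leap out — an escape tone.
The harmony at that moment is E half-diminished seventh chord (E, G, Bb, D); F4 is not a chord tone.
It is approached by leap up from Bb3 and left by step down to E4.
Leap in, step out — an appoggiatura.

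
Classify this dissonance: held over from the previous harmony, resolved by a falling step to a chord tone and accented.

Approach: by preparation — the pitch is first a chord tone, then held (tied or repeated) while the harmony changes under it. Departure: down by step. Metric position: strong.
A prepared dissonance that resolves downward by step — a suspension. (The same figure resolving upward would be a retardation.)

Suspension.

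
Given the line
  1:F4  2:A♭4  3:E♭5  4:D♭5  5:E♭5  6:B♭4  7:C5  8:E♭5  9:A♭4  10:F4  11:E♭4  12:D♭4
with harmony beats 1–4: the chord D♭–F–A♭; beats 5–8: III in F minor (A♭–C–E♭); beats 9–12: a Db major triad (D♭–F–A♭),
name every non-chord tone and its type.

The harmony at that moment is D♭ major triad (D♭, F, A♭); E♭5 is not a chord tone.
It is approached by leap up from A♭4 and left by step down to D♭5.
Leap in, step out — an appoggiatura.
The harmony at that moment is A♭ major triad (A♭, C, E♭); B♭4 is not a chord tone.
It is approached by leap down from E♭5 and left by step up to C5.
Leap in, step out — an appoggiatura.
The harmony at that moment is D♭ major triad (D♭, F, A♭); E♭4 is not a chord tone.
It is approached by step down from F4 and left by step down to D♭4.
Step in, step out in the same direction — a passing tone.

E♭5 (beat 3) — appoggiatura; B♭4 (beat 6) — appoggiatura; E♭4 (beat 11) — passing tone.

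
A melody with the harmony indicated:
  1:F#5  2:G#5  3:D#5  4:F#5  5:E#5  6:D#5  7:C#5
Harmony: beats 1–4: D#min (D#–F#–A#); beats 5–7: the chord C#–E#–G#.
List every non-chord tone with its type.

G#5 (beat 2) — escape tone; D#5 (beat 6) — passing tone.

The harmony at that moment is D# minor triad (D#, F#, A#); G#5 is not a chord tone.
It is approached by step up from F#5 and left by leap down to D#5.
Step in, leap out — an escape tone.
The harmony at that moment is C# major triad (C#, E#, G#); D#5 is not a chord tone.
It is approached by step down from E#5 and left by step down to C#5.
Step in, step out in the same direction — a passing tone.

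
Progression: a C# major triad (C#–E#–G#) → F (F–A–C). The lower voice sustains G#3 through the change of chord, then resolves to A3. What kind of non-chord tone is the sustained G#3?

G#3 is a retardation.

The harmony at that moment is F major triad (F, A, C); G#3 is not a chord tone.
It is held over (the same pitch as the preceding G#3) and left by step up to A3.
Held over from the previous chord and resolving up by step — a retardation.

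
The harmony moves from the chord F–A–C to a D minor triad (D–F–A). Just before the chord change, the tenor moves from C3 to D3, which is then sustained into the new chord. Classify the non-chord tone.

The harmony at that moment is F major triad (F, A, C); D3 is not a chord tone.
It is approached by step up from C3 and then sustained as the same pitch into the next harmony.
Arriving early and becoming a chord tone when the harmony changes — an anticipation.

D3 is an anticipation.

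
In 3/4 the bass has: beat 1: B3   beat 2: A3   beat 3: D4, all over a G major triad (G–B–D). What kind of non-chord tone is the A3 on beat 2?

The harmony at that moment is G major triad (G, B, D); A3 is not a chord tone.
It is approached by step down from B3 and left by leap up to D4.
Step in, leap out, on a weak beat — an escape tone.

Escape tone.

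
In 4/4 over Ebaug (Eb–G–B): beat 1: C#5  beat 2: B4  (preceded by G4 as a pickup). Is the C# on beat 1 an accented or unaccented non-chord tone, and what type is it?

Accented appoggiatura.

The harmony at that moment is Eb augmented triad (Eb, G, B); C#5 is not a chord tone.
It is approached by leap up from G4 and left by step down to B4.
Leap in, step out — an appoggiatura.
It falls on the downbeat, so it is accented.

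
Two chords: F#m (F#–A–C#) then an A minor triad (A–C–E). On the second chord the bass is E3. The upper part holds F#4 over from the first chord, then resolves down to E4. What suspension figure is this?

At the second chord the bass is E3. The suspended F#4 lies a ninth above the bass; after resolving down by step to E4, the interval above the bass becomes an octave.
Suspension figures are named by those two intervals: 9–8.

9–8 suspension.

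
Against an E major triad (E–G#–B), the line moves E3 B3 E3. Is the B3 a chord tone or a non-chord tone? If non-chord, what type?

Chord tone (the fifth of E major triad).

E major triad contains E, G#, B; B is the fifth, so it is a chord tone.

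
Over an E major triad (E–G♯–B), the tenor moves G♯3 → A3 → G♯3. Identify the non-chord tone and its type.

A3 is a neighbor tone.

The harmony at that moment is E major triad (E, G♯, B); A3 is not a chord tone.
It is approached by step up from G♯3 and left by step down to G♯3.
Step away and step back to the same note — a neighbor tone (upper neighbor).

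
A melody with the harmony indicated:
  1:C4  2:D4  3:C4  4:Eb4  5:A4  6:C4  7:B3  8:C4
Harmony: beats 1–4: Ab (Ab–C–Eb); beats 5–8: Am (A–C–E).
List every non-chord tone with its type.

The harmony at that moment is Ab major triad (Ab, C, Eb); D4 is not a chord tone.
It is approached by step up from C4 and left by step down to C4.
Step away and step back to the same note — a neighbor tone (upper neighbor).
The harmony at that moment is A minor triad (A, C, E); B3 is not a chord tone.
It is approached by step down from C4 and left by step up to C4.
Step away and step back to the same note — a neighbor tone (lower neighbor).

D4 (beat 2) — neighbor tone; B3 (beat 7) — neighbor tone.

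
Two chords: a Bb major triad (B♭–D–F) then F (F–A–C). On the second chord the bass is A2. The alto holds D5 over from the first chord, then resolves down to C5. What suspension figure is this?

At the second chord the bass is A2. The suspended D5 lies a fourth above the bass; after resolving down by step to C5, the interval above the bass becomes a third.
Suspension figures are named by those two intervals: 4–3.

4–3 suspension.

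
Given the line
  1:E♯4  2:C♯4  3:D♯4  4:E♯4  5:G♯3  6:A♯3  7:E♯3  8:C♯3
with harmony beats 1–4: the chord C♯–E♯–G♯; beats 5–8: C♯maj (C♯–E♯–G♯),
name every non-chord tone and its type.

D♯4 (beat 3) — passing tone; A♯3 (beat 6) — escape tone.

The harmony at that moment is C♯ major triad (C♯, E♯, G♯); D♯4 is not a chord tone.
It is approached by step up from C♯4 and left by step up to E♯4.
Step in, step out in the same direction — a passing tone.
The harmony at that moment is C♯ major triad (C♯, E♯, G♯); A♯3 is not a chord tone.
It is approached by step up from G♯3 and left by leap down to E♯3.
Step in, leap out — an escape tone.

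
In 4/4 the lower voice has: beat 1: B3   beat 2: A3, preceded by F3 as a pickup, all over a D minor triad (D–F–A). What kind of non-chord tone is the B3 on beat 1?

The harmony at that moment is D minor triad (D, F, A); B3 is not a chord tone.
It is approached by leap up from F3 and left by step down to A3.
Leap in, step out, metrically accented — an appoggiatura.

Appoggiatura.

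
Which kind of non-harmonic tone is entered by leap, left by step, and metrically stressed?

Appoggiatura.

Approach: by leap. Departure: by step. Metric position: strong.
Leap in, step out, in a metrically strong position — an appoggiatura. (It is the mirror image of the escape tone, which steps in and leaps out from a weak position.)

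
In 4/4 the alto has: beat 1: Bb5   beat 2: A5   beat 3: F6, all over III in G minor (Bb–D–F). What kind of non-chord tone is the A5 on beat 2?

The harmony at that moment is Bb major triad (Bb, D, F); A5 is not a chord tone.
It is approached by step down from Bb5 and left by leap up to F6.
Step in, leap out, on a weak beat — an escape tone.

Escape tone.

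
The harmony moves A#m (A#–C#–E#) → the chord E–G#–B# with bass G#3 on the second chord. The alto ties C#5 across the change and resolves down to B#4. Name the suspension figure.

4–3 suspension.

At the second chord the bass is G#3. The suspended C#5 lies a fourth above the bass; after resolving down by step to B#4, the interval above the bass becomes a third.
Suspension figures are named by those two intervals: 4–3.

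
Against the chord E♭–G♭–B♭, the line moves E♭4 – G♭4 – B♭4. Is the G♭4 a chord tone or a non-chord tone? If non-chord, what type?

Chord tone (the third of Eb minor triad).

Eb minor triad contains E♭, G♭, B♭; G♭ is the third, so it is a chord tone.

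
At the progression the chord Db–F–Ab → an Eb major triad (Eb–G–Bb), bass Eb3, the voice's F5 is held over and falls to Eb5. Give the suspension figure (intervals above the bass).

9–8 suspension.

At the second chord the bass is Eb3. The suspended F5 lies a ninth above the bass; after resolving down by step to Eb5, the interval above the bass becomes an octave.
Suspension figures are named by those two intervals: 9–8.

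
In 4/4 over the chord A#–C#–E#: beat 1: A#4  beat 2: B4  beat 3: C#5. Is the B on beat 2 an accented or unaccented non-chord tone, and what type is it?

Unaccented passing tone.

The harmony at that moment is A# minor triad (A#, C#, E#); B4 is not a chord tone.
It is approached by step up from A#4 and left by step up to C#5.
Step in, step out in the same direction — a passing tone.
It falls on a weak beat, so it is unaccented.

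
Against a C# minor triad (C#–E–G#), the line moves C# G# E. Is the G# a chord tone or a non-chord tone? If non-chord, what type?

Chord tone (the fifth of C# minor triad).

C# minor triad contains C#, E, G#; G# is the fifth, so it is a chord tone.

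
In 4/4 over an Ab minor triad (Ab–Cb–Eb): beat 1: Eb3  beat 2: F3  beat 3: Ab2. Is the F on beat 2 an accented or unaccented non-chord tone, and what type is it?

Unaccented escape tone.

The harmony at that moment is Ab minor triad (Ab, Cb, Eb); F3 is not a chord tone.
It is approached by step up from Eb3 and left by leap down to Ab2.
Step in, leap out — an escape tone.
It falls on a weak beat, so it is unaccented.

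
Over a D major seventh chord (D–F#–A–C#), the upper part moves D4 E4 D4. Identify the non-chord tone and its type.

The harmony at that moment is D major seventh chord (D, F#, A, C#); E4 is not a chord tone.
It is approached by step up from D4 and left by step down to D4.
Step away and step back to the same note — a neighbor tone (upper neighbor).

E4 is a neighbor tone.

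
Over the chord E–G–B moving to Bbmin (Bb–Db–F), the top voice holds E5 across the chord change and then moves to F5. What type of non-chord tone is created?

E5 is a retardation.

The harmony at that moment is Bb minor triad (Bb, Db, F); E5 is not a chord tone.
It is held over (the same pitch as the preceding E5) and left by step up to F5.
Held over from the previous chord and resolving up by step — a retardation.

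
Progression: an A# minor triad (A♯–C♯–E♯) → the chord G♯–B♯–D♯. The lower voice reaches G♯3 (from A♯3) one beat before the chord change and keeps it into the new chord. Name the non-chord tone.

G♯3 is an anticipation.

The harmony at that moment is A♯ minor triad (A♯, C♯, E♯); G♯3 is not a chord tone.
It is approached by step down from A♯3 and then sustained as the same pitch into the next harmony.
Arriving early and becoming a chord tone when the harmony changes — an anticipation.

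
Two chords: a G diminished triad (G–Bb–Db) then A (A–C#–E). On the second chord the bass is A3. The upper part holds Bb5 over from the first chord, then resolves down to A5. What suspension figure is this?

9–8 suspension.

At the second chord the bass is A3. The suspended Bb5 lies a ninth above the bass; after resolving down by step to A5, the interval above the bass becomes an octave.
Suspension figures are named by those two intervals: 9–8.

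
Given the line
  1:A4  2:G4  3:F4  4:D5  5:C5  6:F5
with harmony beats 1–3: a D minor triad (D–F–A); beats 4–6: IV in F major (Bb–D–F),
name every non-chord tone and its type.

G4 (beat 2) — passing tone; C5 (beat 5) — escape tone.

The harmony at that moment is D minor triad (D, F, A); G4 is not a chord tone.
It is approached by step down from A4 and left by step down to F4.
Step in, step out in the same direction — a passing tone.
The harmony at that moment is Bb major triad (Bb, D, F); C5 is not a chord tone.
It is approached by step down from D5 and left by leap up to F5.
Step in, leap out — an escape tone.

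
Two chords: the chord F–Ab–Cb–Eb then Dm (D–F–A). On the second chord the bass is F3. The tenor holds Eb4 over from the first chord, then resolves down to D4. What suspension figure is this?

At the second chord the bass is F3. The suspended Eb4 lies a seventh above the bass; after resolving down by step to D4, the interval above the bass becomes a sixth.
Suspension figures are named by those two intervals: 7–6.

7–6 suspension.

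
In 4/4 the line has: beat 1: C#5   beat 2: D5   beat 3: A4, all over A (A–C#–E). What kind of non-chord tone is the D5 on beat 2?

The harmony at that moment is A major triad (A, C#, E); D5 is not a chord tone.
It is approached by step up from C#5 and left by leap down to A4.
Step in, leap out, on a weak beat — an escape tone.

Escape tone.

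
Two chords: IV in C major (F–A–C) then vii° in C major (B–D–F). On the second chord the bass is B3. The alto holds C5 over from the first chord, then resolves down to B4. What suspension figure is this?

9–8 suspension.

At the second chord the bass is B3. The suspended C5 lies a ninth above the bass; after resolving down by step to B4, the interval above the bass becomes an octave.
Suspension figures are named by those two intervals: 9–8.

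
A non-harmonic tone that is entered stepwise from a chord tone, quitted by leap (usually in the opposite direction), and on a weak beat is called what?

Approach: by step. Departure: by leap. Metric position: weak.
Step in, leap out, from a weak position — an escape tone (échappée). (It is the mirror image of the appoggiatura, which leaps in and steps out on a strong beat.)

Escape tone.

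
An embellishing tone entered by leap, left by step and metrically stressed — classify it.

Approach: by leap. Departure: by step. Metric position: strong.
Leap in, step out, in a metrically strong position — an appoggiatura. (It is the mirror image of the escape tone, which steps in and leaps out from a weak position.)

Appoggiatura.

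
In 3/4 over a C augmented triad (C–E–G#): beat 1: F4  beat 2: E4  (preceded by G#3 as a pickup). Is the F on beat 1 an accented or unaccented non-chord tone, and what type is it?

Accented appoggiatura.

The harmony at that moment is C augmented triad (C, E, G#); F4 is not a chord tone.
It is approached by leap up from G#3 and left by step down to E4.
Leap in, step out — an appoggiatura.
It falls on the downbeat, so it is accented.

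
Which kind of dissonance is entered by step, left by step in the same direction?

Approach: by step. Departure: by step, continuing in the same direction.
Stepwise on both sides with no change of direction means the note fills in the space between two different chord tones — a passing tone. (Had it turned back to its starting note it would be a neighbor tone instead.)

Passing tone.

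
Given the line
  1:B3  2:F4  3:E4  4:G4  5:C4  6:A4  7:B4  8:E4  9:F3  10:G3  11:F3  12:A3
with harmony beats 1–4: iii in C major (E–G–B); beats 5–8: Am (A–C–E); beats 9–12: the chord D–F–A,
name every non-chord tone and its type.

F4 (beat 2) — appoggiatura; B4 (beat 7) — escape tone; G3 (beat 10) — neighbor tone.

The harmony at that moment is E minor triad (E, G, B); F4 is not a chord tone.
It is approached by leap up from B3 and left by step down to E4.
Leap in, step out — an appoggiatura.
The harmony at that moment is A minor triad (A, C, E); B4 is not a chord tone.
It is approached by step up from A4 and left by leap down to E4.
Step in, leap out — an escape tone.
The harmony at that moment is D minor triad (D, F, A); G3 is not a chord tone.
It is approached by step up from F3 and left by step down to F3.
Step away and step back to the same note — a neighbor tone (upper neighbor).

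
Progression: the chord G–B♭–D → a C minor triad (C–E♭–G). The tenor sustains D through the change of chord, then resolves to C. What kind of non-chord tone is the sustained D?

D is a suspension.

The harmony at that moment is C minor triad (C, E♭, G); D is not a chord tone.
It is held over (the same pitch as the preceding D) and left by step down to C.
Held over from the previous chord and resolving down by step — a suspension.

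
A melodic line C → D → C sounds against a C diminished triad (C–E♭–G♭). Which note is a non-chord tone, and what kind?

The harmony at that moment is C diminished triad (C, E♭, G♭); D is not a chord tone.
It is approached by step up from C and left by step down to C.
Step away and step back to the same note — a neighbor tone (upper neighbor).

D is a neighbor tone.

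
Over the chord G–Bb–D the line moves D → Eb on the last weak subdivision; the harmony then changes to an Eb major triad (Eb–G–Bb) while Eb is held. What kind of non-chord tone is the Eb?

Eb is an anticipation.

The harmony at that moment is G minor triad (G, Bb, D); Eb is not a chord tone.
It is approached by step up from D and then sustained as the same pitch into the next harmony.
Arriving early and becoming a chord tone when the harmony changes — an anticipation.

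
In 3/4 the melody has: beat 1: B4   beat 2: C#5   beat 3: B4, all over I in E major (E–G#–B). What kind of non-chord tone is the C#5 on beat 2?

Upper neighbor tone.

The harmony at that moment is E major triad (E, G#, B); C#5 is not a chord tone.
It is approached by step up from B4 and left by step down to B4.
Step away and step back to the same note — a neighbor tone (upper neighbor).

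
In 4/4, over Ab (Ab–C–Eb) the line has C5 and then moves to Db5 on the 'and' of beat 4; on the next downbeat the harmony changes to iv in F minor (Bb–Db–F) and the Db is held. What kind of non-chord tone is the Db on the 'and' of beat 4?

Anticipation.

The harmony at that moment is Ab major triad (Ab, C, Eb); Db5 is not a chord tone.
It is approached by step up from C5 and then sustained as the same pitch into the next harmony.
Arriving early and becoming a chord tone when the harmony changes — an anticipation.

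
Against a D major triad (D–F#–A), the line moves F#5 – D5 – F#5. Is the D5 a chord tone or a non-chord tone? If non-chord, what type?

Chord tone (the root of D major triad).

D major triad contains D, F#, A; D is the root, so it is a chord tone.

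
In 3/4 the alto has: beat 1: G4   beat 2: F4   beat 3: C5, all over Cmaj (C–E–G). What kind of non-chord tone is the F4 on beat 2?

The harmony at that moment is C major triad (C, E, G); F4 is not a chord tone.
It is approached by step down from G4 and left by leap up to C5.
Step in, leap out, on a weak beat — an escape tone.

Escape tone.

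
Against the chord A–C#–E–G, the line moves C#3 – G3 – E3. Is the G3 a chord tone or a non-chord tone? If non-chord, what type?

A dominant seventh chord contains A, C#, E, G; G is the seventh, so it is a chord tone.

Chord tone (the seventh of A dominant seventh chord).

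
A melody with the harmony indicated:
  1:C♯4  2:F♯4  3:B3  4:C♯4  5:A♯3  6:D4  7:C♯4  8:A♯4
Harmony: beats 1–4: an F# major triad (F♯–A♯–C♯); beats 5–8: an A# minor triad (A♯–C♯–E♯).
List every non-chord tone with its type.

B3 (beat 3) — appoggiatura; D4 (beat 6) — appoggiatura.

The harmony at that moment is F♯ major triad (F♯, A♯, C♯); B3 is not a chord tone.
It is approached by leap down from F♯4 and left by step up to C♯4.
Leap in, step out — an appoggiatura.
The harmony at that moment is A♯ minor triad (A♯, C♯, E♯); D4 is not a chord tone.
It is approached by leap up from A♯3 and left by step down to C♯4.
Leap in, step out — an appoggiatura.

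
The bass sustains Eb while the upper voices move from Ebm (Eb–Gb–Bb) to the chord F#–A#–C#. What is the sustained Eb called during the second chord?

Pedal tone (pedal point).

The harmony at that moment is F# major triad (F#, A#, C#); Eb is not a chord tone.
It is held over (the same pitch as the preceding Eb) and then sustained as the same pitch into the next harmony.
Sustained through a change of harmony — a pedal tone.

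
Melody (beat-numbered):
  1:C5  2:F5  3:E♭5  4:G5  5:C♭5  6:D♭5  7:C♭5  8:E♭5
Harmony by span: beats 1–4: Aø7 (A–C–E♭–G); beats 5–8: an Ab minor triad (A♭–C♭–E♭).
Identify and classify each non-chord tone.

The harmony at that moment is A half-diminished seventh chord (A, C, E♭, G); F5 is not a chord tone.
It is approached by leap up from C5 and left by step down to E♭5.
Leap in, step out — an appoggiatura.
The harmony at that moment is A♭ minor triad (A♭, C♭, E♭); D♭5 is not a chord tone.
It is approached by step up from C♭5 and left by step down to C♭5.
Step away and step back to the same note — a neighbor tone (upper neighbor).

F5 (beat 2) — appoggiatura; D♭5 (beat 6) — neighbor tone.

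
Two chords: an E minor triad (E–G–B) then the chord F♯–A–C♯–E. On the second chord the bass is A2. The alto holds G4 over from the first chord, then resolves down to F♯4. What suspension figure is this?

At the second chord the bass is A2. The suspended G4 lies a seventh above the bass; after resolving down by step to F♯4, the interval above the bass becomes a sixth.
Suspension figures are named by those two intervals: 7–6.

7–6 suspension.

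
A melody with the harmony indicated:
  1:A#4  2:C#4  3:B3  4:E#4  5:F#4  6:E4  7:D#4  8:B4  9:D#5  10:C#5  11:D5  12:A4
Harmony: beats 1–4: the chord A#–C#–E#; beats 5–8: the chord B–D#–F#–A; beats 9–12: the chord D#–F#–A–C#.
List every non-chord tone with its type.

B3 (beat 3) — escape tone; E4 (beat 6) — passing tone; D5 (beat 11) — escape tone.

The harmony at that moment is A# minor triad (A#, C#, E#); B3 is not a chord tone.
It is approached by step down from C#4 and left by leap up to E#4.
Step in, leap out — an escape tone.
The harmony at that moment is B dominant seventh chord (B, D#, F#, A); E4 is not a chord tone.
It is approached by step down from F#4 and left by step down to D#4.
Step in, step out in the same direction — a passing tone.
The harmony at that moment is D# half-diminished seventh chord (D#, F#, A, C#); D5 is not a chord tone.
It is approached by step up from C#5 and left by leap down to A4.
Step in, leap out — an escape tone.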